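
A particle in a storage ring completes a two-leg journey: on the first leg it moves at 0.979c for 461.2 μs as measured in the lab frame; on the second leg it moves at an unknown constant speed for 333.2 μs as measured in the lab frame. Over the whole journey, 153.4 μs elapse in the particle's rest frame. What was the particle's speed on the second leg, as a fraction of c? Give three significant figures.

β = 0.984

Leg 1: γ = 1/√(1 − 0.979²) = 1/√0.04156 = 4.905; τ_1 = 461.2/4.905 = 94.02 μs.
Leg 2: speed unknown; τ_2 = 333.2/γ_2.
Total proper time: 94.02 + τ_2 = 153.4, so τ_2 = 153.4 − 94.02 = 59.38 μs.
γ_2 = 333.2/59.38 = 5.611; β = √(1 − 1/γ²) = √0.9682.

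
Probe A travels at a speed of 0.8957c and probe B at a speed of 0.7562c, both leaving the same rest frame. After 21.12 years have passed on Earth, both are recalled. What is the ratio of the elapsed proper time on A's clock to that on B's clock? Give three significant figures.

τ_A/τ_B = 0.680

A: γ = 1/√(1 − 0.8957²) = 1/√0.1977 = 2.249. B: γ = 1/√(1 − 0.7562²) = 1/√0.4282 = 1.528.
τ_A/τ_B = γ_B/γ_A = 1.528/2.249 = 0.6796, so τ_A/τ_B = 0.6796.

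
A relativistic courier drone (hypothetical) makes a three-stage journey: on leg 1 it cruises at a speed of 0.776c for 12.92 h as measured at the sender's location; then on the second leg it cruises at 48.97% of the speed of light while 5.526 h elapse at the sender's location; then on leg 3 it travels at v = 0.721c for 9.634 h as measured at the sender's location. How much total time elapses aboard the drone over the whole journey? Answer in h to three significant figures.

Leg 1: γ = 1/√(1 − 0.776²) = 1/√0.3978 = 1.585; τ_1 = 12.92/1.585 = 8.149 h.
Leg 2: β = 0.4897; γ = 1/√(1 − 0.4897²) = 1/√0.7602 = 1.147; τ_2 = 5.526/1.147 = 4.818 h.
Leg 3: γ = 1/√(1 − 0.721²) = 1/√0.4802 = 1.443; τ_3 = 9.634/1.443 = 6.676 h.
Total: 8.149 + 4.818 + 6.676 h.

τ = 19.6 h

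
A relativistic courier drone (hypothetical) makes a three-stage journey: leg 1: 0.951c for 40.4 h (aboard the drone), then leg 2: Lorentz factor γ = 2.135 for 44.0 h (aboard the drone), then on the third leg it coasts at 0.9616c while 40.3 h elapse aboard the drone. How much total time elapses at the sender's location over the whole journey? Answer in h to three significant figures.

Leg 1: γ = 1/√(1 − 0.951²) = 1/√0.09560 = 3.234; Δt_1 = 3.234 × 40.4 = 130.7 h.
Leg 2: γ = 2.135; Δt_2 = 2.135 × 44.0 = 93.94 h.
Leg 3: γ = 1/√(1 − 0.9616²) = 1/√0.07533 = 3.644; Δt_3 = 3.644 × 40.3 = 146.8 h.
Total: 130.7 + 93.94 + 146.8 h.

Δt = 371 h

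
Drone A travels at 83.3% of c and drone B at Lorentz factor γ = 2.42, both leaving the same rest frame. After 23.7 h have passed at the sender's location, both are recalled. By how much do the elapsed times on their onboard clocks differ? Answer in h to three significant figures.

A: β = 0.833; γ = 1/√(1 − 0.833²) = 1/√0.3061 = 1.807; τ_A = 23.7/1.807 = 13.11 h.
B: γ = 2.42; τ_B = 23.7/2.420 = 9.793 h.

|τ_A − τ_B| = 3.32 h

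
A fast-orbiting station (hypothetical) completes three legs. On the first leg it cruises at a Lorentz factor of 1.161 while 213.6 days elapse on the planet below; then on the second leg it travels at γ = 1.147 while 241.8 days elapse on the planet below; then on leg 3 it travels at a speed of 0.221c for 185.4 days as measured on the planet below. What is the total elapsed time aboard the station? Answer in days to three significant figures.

τ = 576 days

Leg 1: γ = 1.161; τ_1 = 213.6/1.161 = 184.0 days.
Leg 2: γ = 1.147; τ_2 = 241.8/1.147 = 210.8 days.
Leg 3: γ = 1/√(1 − 0.221²) = 1/√0.9512 = 1.025; τ_3 = 185.4/1.025 = 180.8 days.
Total: 184.0 + 210.8 + 180.8 days.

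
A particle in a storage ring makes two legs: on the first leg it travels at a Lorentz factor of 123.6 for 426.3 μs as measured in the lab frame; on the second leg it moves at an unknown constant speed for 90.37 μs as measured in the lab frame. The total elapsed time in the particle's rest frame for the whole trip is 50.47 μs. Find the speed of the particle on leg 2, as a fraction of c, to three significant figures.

β = 0.854

Leg 1: γ = 123.6; τ_1 = 426.3/123.6 = 3.449 μs.
Leg 2: speed unknown; τ_2 = 90.37/γ_2.
Total proper time: 3.449 + τ_2 = 50.47, so τ_2 = 50.47 − 3.449 = 47.02 μs.
γ_2 = 90.37/47.02 = 1.922; β = √(1 − 1/γ²) = √0.7293.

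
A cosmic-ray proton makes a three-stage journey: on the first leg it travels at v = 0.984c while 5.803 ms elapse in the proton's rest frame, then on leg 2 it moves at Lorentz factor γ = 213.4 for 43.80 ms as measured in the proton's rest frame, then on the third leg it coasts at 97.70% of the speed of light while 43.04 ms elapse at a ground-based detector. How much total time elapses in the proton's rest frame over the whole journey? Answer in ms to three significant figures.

τ = 58.8 ms

Leg 1: 5.803 ms is already measured in the proton's rest frame.
Leg 2: 43.80 ms is already measured in the proton's rest frame.
Leg 3: β = 0.9770; γ = 1/√(1 − 0.9770²) = 1/√0.04547 = 4.690; τ_3 = 43.04/4.690 = 9.178 ms.
Total: 5.803 + 43.80 + 9.178 ms.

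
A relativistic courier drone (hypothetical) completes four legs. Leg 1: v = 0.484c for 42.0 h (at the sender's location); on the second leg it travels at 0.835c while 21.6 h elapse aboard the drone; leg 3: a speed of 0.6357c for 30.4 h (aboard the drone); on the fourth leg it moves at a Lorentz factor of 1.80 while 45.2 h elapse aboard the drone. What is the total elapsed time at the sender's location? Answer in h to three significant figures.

Leg 1: 42.0 h is already measured at the sender's location.
Leg 2: γ = 1/√(1 − 0.835²) = 1/√0.3028 = 1.817; Δt_2 = 1.817 × 21.6 = 39.25 h.
Leg 3: γ = 1/√(1 − 0.6357²) = 1/√0.5959 = 1.295; Δt_3 = 1.295 × 30.4 = 39.38 h.
Leg 4: γ = 1.80; Δt_4 = 1.800 × 45.2 = 81.36 h.
Total: 42.00 + 39.25 + 39.38 + 81.36 h.

Δt = 202 h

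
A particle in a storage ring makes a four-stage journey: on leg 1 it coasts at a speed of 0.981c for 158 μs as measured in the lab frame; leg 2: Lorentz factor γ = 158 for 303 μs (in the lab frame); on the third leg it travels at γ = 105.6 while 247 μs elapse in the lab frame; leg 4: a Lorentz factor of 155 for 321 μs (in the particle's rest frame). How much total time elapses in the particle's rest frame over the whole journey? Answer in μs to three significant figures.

Leg 1: γ = 1/√(1 − 0.981²) = 1/√0.03764 = 5.154; τ_1 = 158/5.154 = 30.65 μs.
Leg 2: γ = 158; τ_2 = 303/158.0 = 1.918 μs.
Leg 3: γ = 105.6; τ_3 = 247/105.6 = 2.339 μs.
Leg 4: 321 μs is already measured in the particle's rest frame.
Total: 30.65 + 1.918 + 2.339 + 321.0 μs.

τ = 356 μs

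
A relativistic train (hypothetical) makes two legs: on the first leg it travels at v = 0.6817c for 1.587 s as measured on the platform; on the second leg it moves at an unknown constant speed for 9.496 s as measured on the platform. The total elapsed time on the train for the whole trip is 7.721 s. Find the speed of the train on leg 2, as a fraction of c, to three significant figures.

Leg 1: γ = 1/√(1 − 0.6817²) = 1/√0.5353 = 1.367; τ_1 = 1.587/1.367 = 1.161 s.
Leg 2: speed unknown; τ_2 = 9.496/γ_2.
Total proper time: 1.161 + τ_2 = 7.721, so τ_2 = 7.721 − 1.161 = 6.560 s.
γ_2 = 9.496/6.560 = 1.448; β = √(1 − 1/γ²) = √0.5228.

β = 0.723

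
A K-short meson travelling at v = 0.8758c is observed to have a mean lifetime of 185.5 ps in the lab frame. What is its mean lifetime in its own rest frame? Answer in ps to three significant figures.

τ₀ = 89.5 ps

γ = 1/√(1 − 0.8758²) = 1/√0.2330 = 2.072
The lab-frame lifetime is the dilated interval; the proper lifetime is τ₀ = Δt/γ = 185.5/2.072 ps.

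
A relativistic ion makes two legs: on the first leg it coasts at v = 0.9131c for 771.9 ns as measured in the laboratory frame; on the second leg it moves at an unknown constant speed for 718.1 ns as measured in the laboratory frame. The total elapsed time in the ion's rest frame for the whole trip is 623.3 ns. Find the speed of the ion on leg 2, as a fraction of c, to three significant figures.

Leg 1: γ = 1/√(1 − 0.9131²) = 1/√0.1662 = 2.453; τ_1 = 771.9/2.453 = 314.7 ns.
Leg 2: speed unknown; τ_2 = 718.1/γ_2.
Total proper time: 314.7 + τ_2 = 623.3, so τ_2 = 623.3 − 314.7 = 308.6 ns.
γ_2 = 718.1/308.6 = 2.327; β = √(1 − 1/γ²) = √0.8154.

β = 0.903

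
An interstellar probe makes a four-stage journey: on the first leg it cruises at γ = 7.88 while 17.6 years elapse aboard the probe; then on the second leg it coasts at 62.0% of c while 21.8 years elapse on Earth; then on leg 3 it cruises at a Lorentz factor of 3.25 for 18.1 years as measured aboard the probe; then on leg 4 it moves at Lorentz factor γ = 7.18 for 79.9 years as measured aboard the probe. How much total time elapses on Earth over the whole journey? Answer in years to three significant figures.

Δt = 793 years

Leg 1: γ = 7.88; Δt_1 = 7.880 × 17.6 = 138.7 years.
Leg 2: 21.8 years is already measured on Earth.
Leg 3: γ = 3.25; Δt_3 = 3.250 × 18.1 = 58.83 years.
Leg 4: γ = 7.18; Δt_4 = 7.180 × 79.9 = 573.7 years.
Total: 138.7 + 21.80 + 58.83 + 573.7 years.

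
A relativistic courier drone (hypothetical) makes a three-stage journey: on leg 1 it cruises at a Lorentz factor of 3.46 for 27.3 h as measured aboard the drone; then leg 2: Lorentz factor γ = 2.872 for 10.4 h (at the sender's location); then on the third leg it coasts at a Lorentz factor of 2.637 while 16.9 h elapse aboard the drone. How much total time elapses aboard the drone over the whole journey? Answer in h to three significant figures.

Leg 1: 27.3 h is already measured aboard the drone.
Leg 2: γ = 2.872; τ_2 = 10.4/2.872 = 3.621 h.
Leg 3: 16.9 h is already measured aboard the drone.
Total: 27.30 + 3.621 + 16.90 h.

τ = 47.8 h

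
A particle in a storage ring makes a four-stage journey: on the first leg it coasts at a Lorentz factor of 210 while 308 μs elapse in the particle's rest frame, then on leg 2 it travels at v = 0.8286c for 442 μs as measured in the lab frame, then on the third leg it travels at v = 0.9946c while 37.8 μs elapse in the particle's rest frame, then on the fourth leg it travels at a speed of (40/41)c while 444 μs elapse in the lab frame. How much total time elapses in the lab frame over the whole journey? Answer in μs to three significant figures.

Leg 1: γ = 210; Δt_1 = 210.0 × 308 = 6.468×10⁴ μs.
Leg 2: 442 μs is already measured in the lab frame.
Leg 3: γ = 1/√(1 − 0.9946²) = 1/√0.01077 = 9.636; Δt_3 = 9.636 × 37.8 = 364.2 μs.
Leg 4: 444 μs is already measured in the lab frame.
Total: 6.468×10⁴ + 442.0 + 364.2 + 444.0 μs.

Δt = 6.59×10⁴ μs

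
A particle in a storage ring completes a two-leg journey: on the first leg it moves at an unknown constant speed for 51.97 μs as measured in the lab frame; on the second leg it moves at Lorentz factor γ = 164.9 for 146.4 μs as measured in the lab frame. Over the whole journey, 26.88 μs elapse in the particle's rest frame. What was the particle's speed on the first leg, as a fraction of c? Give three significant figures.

Leg 1: speed unknown; τ_1 = 51.97/γ_1.
Leg 2: γ = 164.9; τ_2 = 146.4/164.9 = 0.8878 μs.
Total proper time: τ_1 + 0.8878 = 26.88, so τ_1 = 26.88 − 0.8878 = 25.99 μs.
γ_1 = 51.97/25.99 = 1.999; β = √(1 − 1/γ²) = √0.7499.

β = 0.866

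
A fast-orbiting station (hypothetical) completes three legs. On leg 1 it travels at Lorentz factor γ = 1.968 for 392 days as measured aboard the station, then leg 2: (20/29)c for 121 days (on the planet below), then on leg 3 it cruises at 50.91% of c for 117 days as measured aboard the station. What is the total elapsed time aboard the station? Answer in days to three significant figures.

τ = 597 days

Leg 1: 392 days is already measured aboard the station.
Leg 2: γ = 1/√(1 − (20/29)²) = 29/21 ≈ 1.381; τ_2 = 121/1.381 = 87.62 days.
Leg 3: 117 days is already measured aboard the station.
Total: 392.0 + 87.62 + 117.0 days.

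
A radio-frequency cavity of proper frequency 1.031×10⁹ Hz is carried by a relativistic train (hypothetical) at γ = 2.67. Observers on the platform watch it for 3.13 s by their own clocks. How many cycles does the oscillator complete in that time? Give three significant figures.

γ = 2.67
During 3.13 s of lab time, the oscillator's proper time advances by τ = Δt/γ = 3.13/2.670 = 1.172 s = 1.172×10⁰ s.
N = f × τ = 1.031×10⁹ × 1.172×10⁰ = 1.209×10⁹.

N = 1.21×10⁹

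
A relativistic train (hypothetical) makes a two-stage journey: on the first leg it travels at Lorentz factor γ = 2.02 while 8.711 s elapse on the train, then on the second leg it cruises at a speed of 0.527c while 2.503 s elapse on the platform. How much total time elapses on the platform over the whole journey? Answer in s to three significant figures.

Leg 1: γ = 2.02; Δt_1 = 2.020 × 8.711 = 17.60 s.
Leg 2: 2.503 s is already measured on the platform.
Total: 17.60 + 2.503 s.

Δt = 20.1 s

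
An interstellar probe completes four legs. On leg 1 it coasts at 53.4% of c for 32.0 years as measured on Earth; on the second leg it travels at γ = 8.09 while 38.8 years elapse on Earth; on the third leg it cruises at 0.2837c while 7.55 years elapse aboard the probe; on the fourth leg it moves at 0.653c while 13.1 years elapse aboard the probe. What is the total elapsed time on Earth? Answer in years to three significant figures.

Leg 1: 32.0 years is already measured on Earth.
Leg 2: 38.8 years is already measured on Earth.
Leg 3: γ = 1/√(1 − 0.2837²) = 1/√0.9195 = 1.043; Δt_3 = 1.043 × 7.55 = 7.873 years.
Leg 4: γ = 1/√(1 − 0.653²) = 1/√0.5736 = 1.320; Δt_4 = 1.320 × 13.1 = 17.30 years.
Total: 32.00 + 38.80 + 7.873 + 17.30 years.

Δt = 96.0 years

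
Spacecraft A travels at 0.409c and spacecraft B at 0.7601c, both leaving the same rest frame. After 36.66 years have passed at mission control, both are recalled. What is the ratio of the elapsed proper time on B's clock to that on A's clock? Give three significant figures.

A: γ = 1/√(1 − 0.409²) = 1/√0.8327 = 1.096. B: γ = 1/√(1 − 0.7601²) = 1/√0.4222 = 1.539.
τ_A/τ_B = γ_B/γ_A = 1.539/1.096 = 1.404, so τ_B/τ_A = 0.7121.

τ_B/τ_A = 0.712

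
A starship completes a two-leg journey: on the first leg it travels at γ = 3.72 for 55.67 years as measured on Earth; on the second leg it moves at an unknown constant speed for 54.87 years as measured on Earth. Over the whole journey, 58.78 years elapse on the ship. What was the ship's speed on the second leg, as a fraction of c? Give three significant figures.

Leg 1: γ = 3.72; τ_1 = 55.67/3.720 = 14.97 years.
Leg 2: speed unknown; τ_2 = 54.87/γ_2.
Total proper time: 14.97 + τ_2 = 58.78, so τ_2 = 58.78 − 14.97 = 43.81 years.
γ_2 = 54.87/43.81 = 1.252; β = √(1 − 1/γ²) = √0.3624.

β = 0.602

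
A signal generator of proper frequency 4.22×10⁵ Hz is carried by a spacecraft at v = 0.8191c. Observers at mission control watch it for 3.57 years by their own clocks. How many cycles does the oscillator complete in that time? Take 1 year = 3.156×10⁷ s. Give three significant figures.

γ = 1/√(1 − 0.8191²) = 1/√0.3291 = 1.743
During 3.57 years of lab time, the oscillator's proper time advances by τ = Δt/γ = 3.57/1.743 = 2.048 years = 6.463×10⁷ s.
N = f × τ = 4.22×10⁵ × 6.463×10⁷ = 2.728×10¹³.

N = 2.73×10¹³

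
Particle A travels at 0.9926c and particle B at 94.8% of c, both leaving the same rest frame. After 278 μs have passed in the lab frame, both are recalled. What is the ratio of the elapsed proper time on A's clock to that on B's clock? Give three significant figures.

τ_A/τ_B = 0.382

A: γ = 1/√(1 − 0.9926²) = 1/√0.01475 = 8.235. B: β = 0.948; γ = 1/√(1 − 0.948²) = 1/√0.1013 = 3.142.
τ_A/τ_B = γ_B/γ_A = 3.142/8.235 = 0.3815, so τ_A/τ_B = 0.3815.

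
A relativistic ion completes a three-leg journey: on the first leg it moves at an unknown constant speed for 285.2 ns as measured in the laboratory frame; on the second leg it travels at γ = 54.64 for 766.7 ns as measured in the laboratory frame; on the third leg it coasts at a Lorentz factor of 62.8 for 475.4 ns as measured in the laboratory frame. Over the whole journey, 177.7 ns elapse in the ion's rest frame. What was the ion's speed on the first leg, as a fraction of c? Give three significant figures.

β = 0.837

Leg 1: speed unknown; τ_1 = 285.2/γ_1.
Leg 2: γ = 54.64; τ_2 = 766.7/54.64 = 14.03 ns.
Leg 3: γ = 62.8; τ_3 = 475.4/62.80 = 7.570 ns.
Total proper time: τ_1 + 14.03 + 7.570 = 177.7, so τ_1 = 177.7 − 21.60 = 156.1 ns.
γ_1 = 285.2/156.1 = 1.827; β = √(1 − 1/γ²) = √0.7004.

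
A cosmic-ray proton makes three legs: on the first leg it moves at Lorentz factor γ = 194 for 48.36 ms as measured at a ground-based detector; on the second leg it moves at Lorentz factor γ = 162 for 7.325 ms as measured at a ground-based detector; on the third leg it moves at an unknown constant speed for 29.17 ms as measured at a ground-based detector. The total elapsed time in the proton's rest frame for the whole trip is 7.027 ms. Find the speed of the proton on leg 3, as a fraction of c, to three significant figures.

Leg 1: γ = 194; τ_1 = 48.36/194.0 = 0.2493 ms.
Leg 2: γ = 162; τ_2 = 7.325/162.0 = 0.04522 ms.
Leg 3: speed unknown; τ_3 = 29.17/γ_3.
Total proper time: 0.2493 + 0.04522 + τ_3 = 7.027, so τ_3 = 7.027 − 0.2945 = 6.733 ms.
γ_3 = 29.17/6.733 = 4.333; β = √(1 − 1/γ²) = √0.9467.

β = 0.973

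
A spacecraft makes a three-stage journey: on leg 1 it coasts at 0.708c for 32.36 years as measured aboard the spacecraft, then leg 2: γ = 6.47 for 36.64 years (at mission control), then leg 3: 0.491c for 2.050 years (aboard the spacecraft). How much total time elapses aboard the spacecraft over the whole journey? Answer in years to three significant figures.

Leg 1: 32.36 years is already measured aboard the spacecraft.
Leg 2: γ = 6.47; τ_2 = 36.64/6.470 = 5.663 years.
Leg 3: 2.050 years is already measured aboard the spacecraft.
Total: 32.36 + 5.663 + 2.050 years.

τ = 40.1 years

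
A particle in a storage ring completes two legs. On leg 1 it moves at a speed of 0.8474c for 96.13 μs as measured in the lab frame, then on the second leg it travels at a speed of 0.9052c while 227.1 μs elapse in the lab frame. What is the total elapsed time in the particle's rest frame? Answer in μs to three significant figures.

τ = 148 μs

Leg 1: γ = 1/√(1 − 0.8474²) = 1/√0.2819 = 1.883; τ_1 = 96.13/1.883 = 51.04 μs.
Leg 2: γ = 1/√(1 − 0.9052²) = 1/√0.1806 = 2.353; τ_2 = 227.1/2.353 = 96.51 μs.
Total: 51.04 + 96.51 μs.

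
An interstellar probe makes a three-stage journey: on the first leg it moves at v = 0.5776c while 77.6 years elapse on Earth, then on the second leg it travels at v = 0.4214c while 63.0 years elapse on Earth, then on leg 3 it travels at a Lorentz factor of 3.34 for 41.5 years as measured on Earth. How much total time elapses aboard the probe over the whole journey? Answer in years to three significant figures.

Leg 1: γ = 1/√(1 − 0.5776²) = 1/√0.6664 = 1.225; τ_1 = 77.6/1.225 = 63.35 years.
Leg 2: γ = 1/√(1 − 0.4214²) = 1/√0.8224 = 1.103; τ_2 = 63.0/1.103 = 57.13 years.
Leg 3: γ = 3.34; τ_3 = 41.5/3.340 = 12.43 years.
Total: 63.35 + 57.13 + 12.43 years.

τ = 133 years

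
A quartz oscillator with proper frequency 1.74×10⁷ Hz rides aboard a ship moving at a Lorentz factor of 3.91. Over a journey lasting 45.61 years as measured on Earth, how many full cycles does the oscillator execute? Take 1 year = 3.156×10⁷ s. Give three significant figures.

N = 6.41×10¹⁵

γ = 3.91
The oscillator's own cycle count is N = f × τ where τ is the proper time on the ship. τ = Δt/γ = 45.61/3.910 = 11.66 years = 3.681×10⁸ s.
N = 1.74×10⁷ × 3.681×10⁸ = 6.406×10¹⁵.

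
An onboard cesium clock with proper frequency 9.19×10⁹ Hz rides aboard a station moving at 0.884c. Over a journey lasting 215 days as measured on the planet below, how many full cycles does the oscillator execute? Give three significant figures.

N = 7.98×10¹⁶

γ = 1/√(1 − 0.884²) = 1/√0.2185 = 2.139
The oscillator's own cycle count is N = f × τ where τ is the proper time aboard the station. τ = Δt/γ = 215/2.139 = 100.5 days = 8.684×10⁶ s.
N = 9.19×10⁹ × 8.684×10⁶ = 7.981×10¹⁶.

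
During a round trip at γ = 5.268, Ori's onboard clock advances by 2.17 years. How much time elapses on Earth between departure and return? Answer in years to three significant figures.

Δt = 11.4 years

γ = 5.268
Earth-frame duration is the dilated interval: Δt = γτ = 5.268 × 2.17 years.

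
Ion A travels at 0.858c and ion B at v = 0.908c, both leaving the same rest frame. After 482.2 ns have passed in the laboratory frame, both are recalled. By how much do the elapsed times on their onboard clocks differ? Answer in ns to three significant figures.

|τ_A − τ_B| = 45.7 ns

A: γ = 1/√(1 − 0.858²) = 1/√0.2638 = 1.947; τ_A = 482.2/1.947 = 247.7 ns.
B: γ = 1/√(1 − 0.908²) = 1/√0.1755 = 2.387; τ_B = 482.2/2.387 = 202.0 ns.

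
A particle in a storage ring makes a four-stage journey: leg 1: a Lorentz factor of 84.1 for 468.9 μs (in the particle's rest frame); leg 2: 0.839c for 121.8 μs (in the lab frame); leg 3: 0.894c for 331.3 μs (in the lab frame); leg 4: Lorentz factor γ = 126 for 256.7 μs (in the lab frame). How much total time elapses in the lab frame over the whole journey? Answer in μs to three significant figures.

Leg 1: γ = 84.1; Δt_1 = 84.10 × 468.9 = 3.943×10⁴ μs.
Leg 2: 121.8 μs is already measured in the lab frame.
Leg 3: 331.3 μs is already measured in the lab frame.
Leg 4: 256.7 μs is already measured in the lab frame.
Total: 3.943×10⁴ + 121.8 + 331.3 + 256.7 μs.

Δt = 4.01×10⁴ μs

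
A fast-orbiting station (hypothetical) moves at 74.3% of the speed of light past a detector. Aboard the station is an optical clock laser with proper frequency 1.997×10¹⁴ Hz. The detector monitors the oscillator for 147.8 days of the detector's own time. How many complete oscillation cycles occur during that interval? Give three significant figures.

N = 1.71×10²¹

β = 0.743; γ = 1/√(1 − 0.743²) = 1/√0.4480 = 1.494
During 147.8 days of lab time, the oscillator's proper time advances by τ = Δt/γ = 147.8/1.494 = 98.92 days = 8.547×10⁶ s.
N = f × τ = 1.997×10¹⁴ × 8.547×10⁶ = 1.707×10²¹.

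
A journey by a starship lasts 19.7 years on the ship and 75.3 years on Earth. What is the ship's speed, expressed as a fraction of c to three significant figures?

The proper time is measured on the ship (both events occur at the ship's location); Δt is measured on Earth. γ = Δt/τ = 75.3/19.7 = 3.822.
β = √(1 − 1/γ²) = √(1 − 0.06845) = √0.9316

β = 0.965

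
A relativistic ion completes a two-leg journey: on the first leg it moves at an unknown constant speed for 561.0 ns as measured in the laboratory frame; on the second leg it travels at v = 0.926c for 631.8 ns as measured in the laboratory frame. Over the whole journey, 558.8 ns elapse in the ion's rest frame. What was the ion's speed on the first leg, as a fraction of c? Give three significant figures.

β = 0.821

Leg 1: speed unknown; τ_1 = 561.0/γ_1.
Leg 2: γ = 1/√(1 − 0.926²) = 1/√0.1425 = 2.649; τ_2 = 631.8/2.649 = 238.5 ns.
Total proper time: τ_1 + 238.5 = 558.8, so τ_1 = 558.8 − 238.5 = 320.3 ns.
γ_1 = 561.0/320.3 = 1.752; β = √(1 − 1/γ²) = √0.6741.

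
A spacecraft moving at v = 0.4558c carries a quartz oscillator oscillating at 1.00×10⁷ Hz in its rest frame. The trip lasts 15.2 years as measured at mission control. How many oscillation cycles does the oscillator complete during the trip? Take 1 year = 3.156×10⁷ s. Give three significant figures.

γ = 1/√(1 − 0.4558²) = 1/√0.7922 = 1.123
The oscillator's own cycle count is N = f × τ where τ is the proper time aboard the spacecraft. τ = Δt/γ = 15.2/1.123 = 13.53 years = 4.270×10⁸ s.
N = 1.00×10⁷ × 4.270×10⁸ = 4.270×10¹⁵.

N = 4.27×10¹⁵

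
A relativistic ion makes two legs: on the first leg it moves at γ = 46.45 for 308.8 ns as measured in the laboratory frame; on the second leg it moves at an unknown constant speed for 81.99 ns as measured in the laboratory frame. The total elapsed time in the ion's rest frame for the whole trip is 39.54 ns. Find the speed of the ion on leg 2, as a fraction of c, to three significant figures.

Leg 1: γ = 46.45; τ_1 = 308.8/46.45 = 6.648 ns.
Leg 2: speed unknown; τ_2 = 81.99/γ_2.
Total proper time: 6.648 + τ_2 = 39.54, so τ_2 = 39.54 − 6.648 = 32.89 ns.
γ_2 = 81.99/32.89 = 2.493; β = √(1 − 1/γ²) = √0.8391.

β = 0.916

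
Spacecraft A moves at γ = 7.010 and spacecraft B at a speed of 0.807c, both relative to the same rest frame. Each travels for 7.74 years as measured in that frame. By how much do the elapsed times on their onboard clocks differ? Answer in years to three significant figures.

A: γ = 7.010; τ_A = 7.74/7.010 = 1.104 years.
B: γ = 1/√(1 − 0.807²) = 1/√0.3488 = 1.693; τ_B = 7.74/1.693 = 4.571 years.

|τ_A − τ_B| = 3.47 years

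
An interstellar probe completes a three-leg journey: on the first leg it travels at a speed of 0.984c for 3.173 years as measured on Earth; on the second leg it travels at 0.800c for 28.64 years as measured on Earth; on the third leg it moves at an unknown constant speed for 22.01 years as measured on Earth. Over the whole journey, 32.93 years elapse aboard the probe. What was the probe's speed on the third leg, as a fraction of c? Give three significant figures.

β = 0.724

Leg 1: γ = 1/√(1 − 0.984²) = 1/√0.03174 = 5.613; τ_1 = 3.173/5.613 = 0.5653 years.
Leg 2: γ = 1/√(1 − 0.800²) = 5/3 ≈ 1.667; τ_2 = 28.64/1.667 = 17.18 years.
Leg 3: speed unknown; τ_3 = 22.01/γ_3.
Total proper time: 0.5653 + 17.18 + τ_3 = 32.93, so τ_3 = 32.93 − 17.75 = 15.18 years.
γ_3 = 22.01/15.18 = 1.450; β = √(1 − 1/γ²) = √0.5243.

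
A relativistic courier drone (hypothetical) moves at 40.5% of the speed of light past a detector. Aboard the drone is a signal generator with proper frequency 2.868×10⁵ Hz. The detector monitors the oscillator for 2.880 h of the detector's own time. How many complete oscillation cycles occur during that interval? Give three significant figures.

N = 2.72×10⁹

β = 0.405; γ = 1/√(1 − 0.405²) = 1/√0.8360 = 1.094
During 2.880 h of lab time, the oscillator's proper time advances by τ = Δt/γ = 2.880/1.094 = 2.633 h = 9.480×10³ s.
N = f × τ = 2.868×10⁵ × 9.480×10³ = 2.719×10⁹.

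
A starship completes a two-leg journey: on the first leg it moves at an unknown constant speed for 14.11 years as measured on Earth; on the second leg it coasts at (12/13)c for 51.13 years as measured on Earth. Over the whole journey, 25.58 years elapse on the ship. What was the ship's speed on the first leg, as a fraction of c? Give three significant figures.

β = 0.908

Leg 1: speed unknown; τ_1 = 14.11/γ_1.
Leg 2: γ = 1/√(1 − (12/13)²) = 13/5 = 2.600; τ_2 = 51.13/2.600 = 19.67 years.
Total proper time: τ_1 + 19.67 = 25.58, so τ_1 = 25.58 − 19.67 = 5.915 years.
γ_1 = 14.11/5.915 = 2.386; β = √(1 − 1/γ²) = √0.8243.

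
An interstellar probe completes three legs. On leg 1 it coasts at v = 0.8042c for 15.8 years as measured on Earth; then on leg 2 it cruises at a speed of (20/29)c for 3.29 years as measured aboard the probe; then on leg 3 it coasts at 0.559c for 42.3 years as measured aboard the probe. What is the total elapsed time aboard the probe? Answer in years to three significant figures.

τ = 55.0 years

Leg 1: γ = 1/√(1 − 0.8042²) = 1/√0.3533 = 1.682; τ_1 = 15.8/1.682 = 9.391 years.
Leg 2: 3.29 years is already measured aboard the probe.
Leg 3: 42.3 years is already measured aboard the probe.
Total: 9.391 + 3.290 + 42.30 years.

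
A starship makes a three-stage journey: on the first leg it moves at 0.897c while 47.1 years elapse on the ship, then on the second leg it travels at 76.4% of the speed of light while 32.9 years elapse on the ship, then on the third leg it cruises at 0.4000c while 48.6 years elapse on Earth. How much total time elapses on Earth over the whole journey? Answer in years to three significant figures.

Leg 1: γ = 1/√(1 − 0.897²) = 1/√0.1954 = 2.262; Δt_1 = 2.262 × 47.1 = 106.6 years.
Leg 2: β = 0.764; γ = 1/√(1 − 0.764²) = 1/√0.4163 = 1.550; Δt_2 = 1.550 × 32.9 = 50.99 years.
Leg 3: 48.6 years is already measured on Earth.
Total: 106.6 + 50.99 + 48.60 years.

Δt = 206 years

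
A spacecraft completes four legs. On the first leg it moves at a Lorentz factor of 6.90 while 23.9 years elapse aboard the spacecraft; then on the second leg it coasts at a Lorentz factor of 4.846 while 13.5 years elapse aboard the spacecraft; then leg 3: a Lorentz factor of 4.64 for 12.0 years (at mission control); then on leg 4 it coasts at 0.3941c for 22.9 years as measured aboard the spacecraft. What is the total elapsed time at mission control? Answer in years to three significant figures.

Δt = 267 years

Leg 1: γ = 6.90; Δt_1 = 6.900 × 23.9 = 164.9 years.
Leg 2: γ = 4.846; Δt_2 = 4.846 × 13.5 = 65.42 years.
Leg 3: 12.0 years is already measured at mission control.
Leg 4: γ = 1/√(1 − 0.3941²) = 1/√0.8447 = 1.088; Δt_4 = 1.088 × 22.9 = 24.92 years.
Total: 164.9 + 65.42 + 12.00 + 24.92 years.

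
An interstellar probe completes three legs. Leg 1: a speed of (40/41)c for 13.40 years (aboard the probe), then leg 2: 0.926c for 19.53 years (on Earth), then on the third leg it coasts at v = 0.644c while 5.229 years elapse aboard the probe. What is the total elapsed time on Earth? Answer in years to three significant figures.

Leg 1: γ = 1/√(1 − (40/41)²) = 41/9 ≈ 4.556; Δt_1 = 4.556 × 13.40 = 61.04 years.
Leg 2: 19.53 years is already measured on Earth.
Leg 3: γ = 1/√(1 − 0.644²) = 1/√0.5853 = 1.307; Δt_3 = 1.307 × 5.229 = 6.835 years.
Total: 61.04 + 19.53 + 6.835 years.

Δt = 87.4 years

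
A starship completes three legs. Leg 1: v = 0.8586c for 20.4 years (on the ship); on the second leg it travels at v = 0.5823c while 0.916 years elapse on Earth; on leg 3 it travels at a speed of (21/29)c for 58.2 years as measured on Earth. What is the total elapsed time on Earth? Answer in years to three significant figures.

Δt = 98.9 years

Leg 1: γ = 1/√(1 − 0.8586²) = 1/√0.2628 = 1.951; Δt_1 = 1.951 × 20.4 = 39.79 years.
Leg 2: 0.916 years is already measured on Earth.
Leg 3: 58.2 years is already measured on Earth.
Total: 39.79 + 0.9160 + 58.20 years.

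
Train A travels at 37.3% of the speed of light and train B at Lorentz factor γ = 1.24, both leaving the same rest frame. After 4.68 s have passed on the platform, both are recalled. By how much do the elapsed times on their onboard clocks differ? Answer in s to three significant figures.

|τ_A − τ_B| = 0.568 s

A: β = 0.373; γ = 1/√(1 − 0.373²) = 1/√0.8609 = 1.078; τ_A = 4.68/1.078 = 4.342 s.
B: γ = 1.24; τ_B = 4.68/1.240 = 3.774 s.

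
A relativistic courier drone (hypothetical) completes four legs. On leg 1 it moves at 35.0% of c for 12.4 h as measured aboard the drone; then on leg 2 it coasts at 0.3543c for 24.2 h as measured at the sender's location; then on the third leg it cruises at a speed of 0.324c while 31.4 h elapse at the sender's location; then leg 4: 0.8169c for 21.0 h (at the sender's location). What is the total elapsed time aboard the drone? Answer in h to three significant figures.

Leg 1: 12.4 h is already measured aboard the drone.
Leg 2: γ = 1/√(1 − 0.3543²) = 1/√0.8745 = 1.069; τ_2 = 24.2/1.069 = 22.63 h.
Leg 3: γ = 1/√(1 − 0.324²) = 1/√0.8950 = 1.057; τ_3 = 31.4/1.057 = 29.71 h.
Leg 4: γ = 1/√(1 − 0.8169²) = 1/√0.3327 = 1.734; τ_4 = 21.0/1.734 = 12.11 h.
Total: 12.40 + 22.63 + 29.71 + 12.11 h.

τ = 76.8 h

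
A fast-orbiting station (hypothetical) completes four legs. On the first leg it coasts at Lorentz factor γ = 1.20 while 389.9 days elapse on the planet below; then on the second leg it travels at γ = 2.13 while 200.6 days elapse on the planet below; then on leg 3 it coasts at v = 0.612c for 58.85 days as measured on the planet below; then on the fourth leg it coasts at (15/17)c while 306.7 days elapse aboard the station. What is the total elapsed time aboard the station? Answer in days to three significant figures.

Leg 1: γ = 1.20; τ_1 = 389.9/1.200 = 324.9 days.
Leg 2: γ = 2.13; τ_2 = 200.6/2.130 = 94.18 days.
Leg 3: γ = 1/√(1 − 0.612²) = 1/√0.6255 = 1.264; τ_3 = 58.85/1.264 = 46.54 days.
Leg 4: 306.7 days is already measured aboard the station.
Total: 324.9 + 94.18 + 46.54 + 306.7 days.

τ = 772 days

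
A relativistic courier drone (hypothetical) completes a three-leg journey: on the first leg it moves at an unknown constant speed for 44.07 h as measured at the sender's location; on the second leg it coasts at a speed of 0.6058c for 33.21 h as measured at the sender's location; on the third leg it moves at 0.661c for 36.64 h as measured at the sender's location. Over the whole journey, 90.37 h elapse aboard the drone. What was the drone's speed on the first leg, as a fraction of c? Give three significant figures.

Leg 1: speed unknown; τ_1 = 44.07/γ_1.
Leg 2: γ = 1/√(1 − 0.6058²) = 1/√0.6330 = 1.257; τ_2 = 33.21/1.257 = 26.42 h.
Leg 3: γ = 1/√(1 − 0.661²) = 1/√0.5631 = 1.333; τ_3 = 36.64/1.333 = 27.49 h.
Total proper time: τ_1 + 26.42 + 27.49 = 90.37, so τ_1 = 90.37 − 53.92 = 36.45 h.
γ_1 = 44.07/36.45 = 1.209; β = √(1 − 1/γ²) = √0.3158.

β = 0.562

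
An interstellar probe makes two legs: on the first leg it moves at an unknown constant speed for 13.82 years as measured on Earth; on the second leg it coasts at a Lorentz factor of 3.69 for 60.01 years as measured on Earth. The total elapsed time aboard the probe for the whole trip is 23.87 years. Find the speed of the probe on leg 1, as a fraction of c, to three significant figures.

Leg 1: speed unknown; τ_1 = 13.82/γ_1.
Leg 2: γ = 3.69; τ_2 = 60.01/3.690 = 16.26 years.
Total proper time: τ_1 + 16.26 = 23.87, so τ_1 = 23.87 − 16.26 = 7.607 years.
γ_1 = 13.82/7.607 = 1.817; β = √(1 − 1/γ²) = √0.6970.

β = 0.835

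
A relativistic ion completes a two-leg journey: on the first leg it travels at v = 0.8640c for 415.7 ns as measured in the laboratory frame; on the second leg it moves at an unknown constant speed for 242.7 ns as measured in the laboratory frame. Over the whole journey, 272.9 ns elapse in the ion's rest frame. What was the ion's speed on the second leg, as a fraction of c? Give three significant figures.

β = 0.965

Leg 1: γ = 1/√(1 − 0.8640²) = 1/√0.2535 = 1.986; τ_1 = 415.7/1.986 = 209.3 ns.
Leg 2: speed unknown; τ_2 = 242.7/γ_2.
Total proper time: 209.3 + τ_2 = 272.9, so τ_2 = 272.9 − 209.3 = 63.60 ns.
γ_2 = 242.7/63.60 = 3.816; β = √(1 − 1/γ²) = √0.9313.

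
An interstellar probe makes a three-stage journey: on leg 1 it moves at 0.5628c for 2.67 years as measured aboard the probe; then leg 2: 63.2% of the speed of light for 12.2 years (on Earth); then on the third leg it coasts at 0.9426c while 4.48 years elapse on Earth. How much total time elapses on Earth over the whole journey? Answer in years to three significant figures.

Δt = 19.9 years

Leg 1: γ = 1/√(1 − 0.5628²) = 1/√0.6833 = 1.210; Δt_1 = 1.210 × 2.67 = 3.230 years.
Leg 2: 12.2 years is already measured on Earth.
Leg 3: 4.48 years is already measured on Earth.
Total: 3.230 + 12.20 + 4.480 years.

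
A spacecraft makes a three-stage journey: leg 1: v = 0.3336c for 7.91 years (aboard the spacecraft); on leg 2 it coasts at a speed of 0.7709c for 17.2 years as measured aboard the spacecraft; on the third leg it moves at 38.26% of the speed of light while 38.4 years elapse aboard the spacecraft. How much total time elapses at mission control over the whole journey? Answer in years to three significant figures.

Leg 1: γ = 1/√(1 − 0.3336²) = 1/√0.8887 = 1.061; Δt_1 = 1.061 × 7.91 = 8.391 years.
Leg 2: γ = 1/√(1 − 0.7709²) = 1/√0.4057 = 1.570; Δt_2 = 1.570 × 17.2 = 27.00 years.
Leg 3: β = 0.3826; γ = 1/√(1 − 0.3826²) = 1/√0.8536 = 1.082; Δt_3 = 1.082 × 38.4 = 41.56 years.
Total: 8.391 + 27.00 + 41.56 years.

Δt = 77.0 years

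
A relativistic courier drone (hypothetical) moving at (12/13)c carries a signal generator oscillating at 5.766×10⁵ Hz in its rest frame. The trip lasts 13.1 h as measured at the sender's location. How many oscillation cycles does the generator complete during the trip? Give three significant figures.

γ = 1/√(1 − (12/13)²) = 13/5 = 2.600
The oscillator's own cycle count is N = f × τ where τ is the proper time aboard the drone. τ = Δt/γ = 13.1/2.600 = 5.038 h = 1.814×10⁴ s.
N = 5.766×10⁵ × 1.814×10⁴ = 1.046×10¹⁰.

N = 1.05×10¹⁰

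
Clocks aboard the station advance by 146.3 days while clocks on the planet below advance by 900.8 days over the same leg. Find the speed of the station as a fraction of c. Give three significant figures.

β = 0.987

The proper time is measured aboard the station (both events occur at the station's location); Δt is measured on the planet below. γ = Δt/τ = 900.8/146.3 = 6.157.
β = √(1 − 1/γ²) = √(1 − 0.02638) = √0.9736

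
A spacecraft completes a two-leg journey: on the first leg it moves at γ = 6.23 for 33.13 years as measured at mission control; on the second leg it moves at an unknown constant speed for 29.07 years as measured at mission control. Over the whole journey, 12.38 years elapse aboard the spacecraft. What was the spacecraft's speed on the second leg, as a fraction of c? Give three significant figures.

Leg 1: γ = 6.23; τ_1 = 33.13/6.230 = 5.318 years.
Leg 2: speed unknown; τ_2 = 29.07/γ_2.
Total proper time: 5.318 + τ_2 = 12.38, so τ_2 = 12.38 − 5.318 = 7.062 years.
γ_2 = 29.07/7.062 = 4.116; β = √(1 − 1/γ²) = √0.9410.

β = 0.970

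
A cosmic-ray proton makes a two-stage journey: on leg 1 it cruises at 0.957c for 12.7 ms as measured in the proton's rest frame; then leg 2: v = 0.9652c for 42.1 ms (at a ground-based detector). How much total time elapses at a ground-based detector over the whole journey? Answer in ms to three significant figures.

Δt = 85.9 ms

Leg 1: γ = 1/√(1 − 0.957²) = 1/√0.08415 = 3.447; Δt_1 = 3.447 × 12.7 = 43.78 ms.
Leg 2: 42.1 ms is already measured at a ground-based detector.
Total: 43.78 + 42.10 ms.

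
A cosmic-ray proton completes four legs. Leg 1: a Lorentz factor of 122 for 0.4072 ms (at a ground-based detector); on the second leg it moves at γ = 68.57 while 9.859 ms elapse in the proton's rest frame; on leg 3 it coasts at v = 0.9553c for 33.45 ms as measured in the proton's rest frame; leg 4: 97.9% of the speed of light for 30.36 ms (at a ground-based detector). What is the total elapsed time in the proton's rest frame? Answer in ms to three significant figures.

τ = 49.5 ms

Leg 1: γ = 122; τ_1 = 0.4072/122.0 = 0.003338 ms.
Leg 2: 9.859 ms is already measured in the proton's rest frame.
Leg 3: 33.45 ms is already measured in the proton's rest frame.
Leg 4: β = 0.979; γ = 1/√(1 − 0.979²) = 1/√0.04156 = 4.905; τ_4 = 30.36/4.905 = 6.189 ms.
Total: 0.003338 + 9.859 + 33.45 + 6.189 ms.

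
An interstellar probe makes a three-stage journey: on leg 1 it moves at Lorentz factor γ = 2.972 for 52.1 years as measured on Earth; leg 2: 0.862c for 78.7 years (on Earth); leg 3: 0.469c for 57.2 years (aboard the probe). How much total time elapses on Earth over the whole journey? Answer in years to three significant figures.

Leg 1: 52.1 years is already measured on Earth.
Leg 2: 78.7 years is already measured on Earth.
Leg 3: γ = 1/√(1 − 0.469²) = 1/√0.7800 = 1.132; Δt_3 = 1.132 × 57.2 = 64.76 years.
Total: 52.10 + 78.70 + 64.76 years.

Δt = 196 years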